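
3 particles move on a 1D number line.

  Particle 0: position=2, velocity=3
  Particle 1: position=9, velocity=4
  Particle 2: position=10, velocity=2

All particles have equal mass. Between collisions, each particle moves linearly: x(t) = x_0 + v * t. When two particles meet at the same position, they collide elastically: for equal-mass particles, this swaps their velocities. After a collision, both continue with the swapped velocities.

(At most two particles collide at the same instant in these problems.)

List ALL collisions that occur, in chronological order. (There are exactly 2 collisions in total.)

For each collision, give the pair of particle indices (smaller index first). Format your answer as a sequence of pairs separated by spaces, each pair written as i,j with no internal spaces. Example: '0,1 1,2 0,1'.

Collision at t=1/2: particles 1 and 2 swap velocities; positions: p0=7/2 p1=11 p2=11; velocities now: v0=3 v1=2 v2=4
Collision at t=8: particles 0 and 1 swap velocities; positions: p0=26 p1=26 p2=41; velocities now: v0=2 v1=3 v2=4

Answer: 1,2 0,1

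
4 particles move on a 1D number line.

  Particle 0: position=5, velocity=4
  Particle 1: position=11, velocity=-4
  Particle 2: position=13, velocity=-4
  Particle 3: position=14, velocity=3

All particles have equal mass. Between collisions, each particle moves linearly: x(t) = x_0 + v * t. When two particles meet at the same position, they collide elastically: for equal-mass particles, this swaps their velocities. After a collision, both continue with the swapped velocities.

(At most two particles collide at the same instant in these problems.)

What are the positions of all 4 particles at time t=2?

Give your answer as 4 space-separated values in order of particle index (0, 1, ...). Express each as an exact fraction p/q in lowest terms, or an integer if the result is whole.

Collision at t=3/4: particles 0 and 1 swap velocities; positions: p0=8 p1=8 p2=10 p3=65/4; velocities now: v0=-4 v1=4 v2=-4 v3=3
Collision at t=1: particles 1 and 2 swap velocities; positions: p0=7 p1=9 p2=9 p3=17; velocities now: v0=-4 v1=-4 v2=4 v3=3
Advance to t=2 (no further collisions before then); velocities: v0=-4 v1=-4 v2=4 v3=3; positions = 3 5 13 20

Answer: 3 5 13 20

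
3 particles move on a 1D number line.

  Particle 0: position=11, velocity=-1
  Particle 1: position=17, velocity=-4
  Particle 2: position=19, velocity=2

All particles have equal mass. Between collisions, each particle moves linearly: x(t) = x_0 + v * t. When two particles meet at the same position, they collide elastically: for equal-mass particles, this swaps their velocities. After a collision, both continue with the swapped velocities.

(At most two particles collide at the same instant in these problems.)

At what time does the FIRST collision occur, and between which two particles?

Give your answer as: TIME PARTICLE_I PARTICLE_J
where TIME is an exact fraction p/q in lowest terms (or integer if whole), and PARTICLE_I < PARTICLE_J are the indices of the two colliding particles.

Answer: 2 0 1

Derivation:
Pair (0,1): pos 11,17 vel -1,-4 -> gap=6, closing at 3/unit, collide at t=2
Pair (1,2): pos 17,19 vel -4,2 -> not approaching (rel speed -6 <= 0)
Earliest collision: t=2 between 0 and 1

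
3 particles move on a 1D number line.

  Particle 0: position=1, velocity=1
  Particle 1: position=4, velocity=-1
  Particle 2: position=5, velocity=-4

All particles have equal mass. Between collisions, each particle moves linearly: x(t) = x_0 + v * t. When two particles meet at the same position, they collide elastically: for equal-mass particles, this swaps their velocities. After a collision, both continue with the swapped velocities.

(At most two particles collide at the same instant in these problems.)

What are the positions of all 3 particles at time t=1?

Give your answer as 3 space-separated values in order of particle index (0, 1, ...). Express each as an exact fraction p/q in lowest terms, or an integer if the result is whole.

Collision at t=1/3: particles 1 and 2 swap velocities; positions: p0=4/3 p1=11/3 p2=11/3; velocities now: v0=1 v1=-4 v2=-1
Collision at t=4/5: particles 0 and 1 swap velocities; positions: p0=9/5 p1=9/5 p2=16/5; velocities now: v0=-4 v1=1 v2=-1
Advance to t=1 (no further collisions before then); velocities: v0=-4 v1=1 v2=-1; positions = 1 2 3

Answer: 1 2 3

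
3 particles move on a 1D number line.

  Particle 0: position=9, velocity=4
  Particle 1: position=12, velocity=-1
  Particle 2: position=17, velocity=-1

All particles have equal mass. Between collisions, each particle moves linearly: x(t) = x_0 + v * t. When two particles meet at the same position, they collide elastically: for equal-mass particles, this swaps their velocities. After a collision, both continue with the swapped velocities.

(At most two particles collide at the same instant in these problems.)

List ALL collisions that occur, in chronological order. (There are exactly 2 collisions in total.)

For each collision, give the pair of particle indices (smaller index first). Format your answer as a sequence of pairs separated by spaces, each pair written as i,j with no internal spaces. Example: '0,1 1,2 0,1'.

Collision at t=3/5: particles 0 and 1 swap velocities; positions: p0=57/5 p1=57/5 p2=82/5; velocities now: v0=-1 v1=4 v2=-1
Collision at t=8/5: particles 1 and 2 swap velocities; positions: p0=52/5 p1=77/5 p2=77/5; velocities now: v0=-1 v1=-1 v2=4

Answer: 0,1 1,2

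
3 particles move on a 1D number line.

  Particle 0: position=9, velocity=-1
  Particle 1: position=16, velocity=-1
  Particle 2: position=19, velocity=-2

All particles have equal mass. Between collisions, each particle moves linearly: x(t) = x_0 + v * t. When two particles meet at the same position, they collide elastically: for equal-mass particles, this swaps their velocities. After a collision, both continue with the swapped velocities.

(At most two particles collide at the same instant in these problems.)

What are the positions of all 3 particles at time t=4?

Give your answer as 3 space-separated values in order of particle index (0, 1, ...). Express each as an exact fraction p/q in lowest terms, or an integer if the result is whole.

Answer: 5 11 12

Derivation:
Collision at t=3: particles 1 and 2 swap velocities; positions: p0=6 p1=13 p2=13; velocities now: v0=-1 v1=-2 v2=-1
Advance to t=4 (no further collisions before then); velocities: v0=-1 v1=-2 v2=-1; positions = 5 11 12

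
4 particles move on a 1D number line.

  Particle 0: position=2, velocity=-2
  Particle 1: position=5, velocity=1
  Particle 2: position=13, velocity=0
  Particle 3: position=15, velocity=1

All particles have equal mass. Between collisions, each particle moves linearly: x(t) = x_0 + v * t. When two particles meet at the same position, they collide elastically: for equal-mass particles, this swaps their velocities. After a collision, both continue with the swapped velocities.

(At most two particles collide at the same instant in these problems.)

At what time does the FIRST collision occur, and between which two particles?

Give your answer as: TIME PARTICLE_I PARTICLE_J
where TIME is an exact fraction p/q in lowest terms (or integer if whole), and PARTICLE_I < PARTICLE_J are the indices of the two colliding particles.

Answer: 8 1 2

Derivation:
Pair (0,1): pos 2,5 vel -2,1 -> not approaching (rel speed -3 <= 0)
Pair (1,2): pos 5,13 vel 1,0 -> gap=8, closing at 1/unit, collide at t=8
Pair (2,3): pos 13,15 vel 0,1 -> not approaching (rel speed -1 <= 0)
Earliest collision: t=8 between 1 and 2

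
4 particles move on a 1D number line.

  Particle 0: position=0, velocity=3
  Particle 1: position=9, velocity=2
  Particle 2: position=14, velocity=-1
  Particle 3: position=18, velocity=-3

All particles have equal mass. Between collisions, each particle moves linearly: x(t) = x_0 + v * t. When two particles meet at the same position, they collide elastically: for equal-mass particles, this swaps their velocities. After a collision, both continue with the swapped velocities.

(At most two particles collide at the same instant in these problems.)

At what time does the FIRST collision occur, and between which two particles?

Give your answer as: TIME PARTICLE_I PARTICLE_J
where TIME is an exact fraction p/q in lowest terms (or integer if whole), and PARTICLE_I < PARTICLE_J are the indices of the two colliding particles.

Answer: 5/3 1 2

Derivation:
Pair (0,1): pos 0,9 vel 3,2 -> gap=9, closing at 1/unit, collide at t=9
Pair (1,2): pos 9,14 vel 2,-1 -> gap=5, closing at 3/unit, collide at t=5/3
Pair (2,3): pos 14,18 vel -1,-3 -> gap=4, closing at 2/unit, collide at t=2
Earliest collision: t=5/3 between 1 and 2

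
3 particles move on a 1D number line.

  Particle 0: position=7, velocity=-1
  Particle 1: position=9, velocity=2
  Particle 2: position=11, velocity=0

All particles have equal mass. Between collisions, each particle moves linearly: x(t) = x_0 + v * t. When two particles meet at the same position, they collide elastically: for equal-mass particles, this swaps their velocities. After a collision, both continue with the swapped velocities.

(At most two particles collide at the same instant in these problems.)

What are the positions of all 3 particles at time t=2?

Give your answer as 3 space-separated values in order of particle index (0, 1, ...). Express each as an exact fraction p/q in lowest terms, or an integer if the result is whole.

Answer: 5 11 13

Derivation:
Collision at t=1: particles 1 and 2 swap velocities; positions: p0=6 p1=11 p2=11; velocities now: v0=-1 v1=0 v2=2
Advance to t=2 (no further collisions before then); velocities: v0=-1 v1=0 v2=2; positions = 5 11 13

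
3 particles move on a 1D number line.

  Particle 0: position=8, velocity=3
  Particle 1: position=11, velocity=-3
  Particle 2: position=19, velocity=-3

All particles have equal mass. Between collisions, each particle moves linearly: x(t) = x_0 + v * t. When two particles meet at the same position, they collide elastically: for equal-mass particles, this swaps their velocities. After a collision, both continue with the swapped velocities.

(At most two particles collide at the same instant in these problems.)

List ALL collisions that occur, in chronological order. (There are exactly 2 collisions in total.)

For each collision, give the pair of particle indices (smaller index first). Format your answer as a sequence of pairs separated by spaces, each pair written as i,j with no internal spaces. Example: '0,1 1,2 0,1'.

Collision at t=1/2: particles 0 and 1 swap velocities; positions: p0=19/2 p1=19/2 p2=35/2; velocities now: v0=-3 v1=3 v2=-3
Collision at t=11/6: particles 1 and 2 swap velocities; positions: p0=11/2 p1=27/2 p2=27/2; velocities now: v0=-3 v1=-3 v2=3

Answer: 0,1 1,2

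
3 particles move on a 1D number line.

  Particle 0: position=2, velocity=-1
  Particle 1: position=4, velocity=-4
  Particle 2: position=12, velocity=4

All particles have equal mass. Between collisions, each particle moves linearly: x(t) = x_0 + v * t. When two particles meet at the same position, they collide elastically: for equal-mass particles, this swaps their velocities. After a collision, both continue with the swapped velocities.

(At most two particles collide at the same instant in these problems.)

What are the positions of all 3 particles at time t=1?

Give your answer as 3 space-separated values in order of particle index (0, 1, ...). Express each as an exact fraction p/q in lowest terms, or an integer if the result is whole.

Collision at t=2/3: particles 0 and 1 swap velocities; positions: p0=4/3 p1=4/3 p2=44/3; velocities now: v0=-4 v1=-1 v2=4
Advance to t=1 (no further collisions before then); velocities: v0=-4 v1=-1 v2=4; positions = 0 1 16

Answer: 0 1 16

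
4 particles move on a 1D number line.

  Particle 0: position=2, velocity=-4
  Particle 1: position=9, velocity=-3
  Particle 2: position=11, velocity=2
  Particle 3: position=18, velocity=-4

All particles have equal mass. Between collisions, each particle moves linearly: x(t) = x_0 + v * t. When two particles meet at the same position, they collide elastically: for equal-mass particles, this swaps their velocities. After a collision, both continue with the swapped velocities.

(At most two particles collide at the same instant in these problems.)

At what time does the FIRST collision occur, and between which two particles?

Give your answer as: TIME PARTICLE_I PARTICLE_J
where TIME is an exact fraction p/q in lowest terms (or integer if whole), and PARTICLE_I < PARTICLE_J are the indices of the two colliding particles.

Pair (0,1): pos 2,9 vel -4,-3 -> not approaching (rel speed -1 <= 0)
Pair (1,2): pos 9,11 vel -3,2 -> not approaching (rel speed -5 <= 0)
Pair (2,3): pos 11,18 vel 2,-4 -> gap=7, closing at 6/unit, collide at t=7/6
Earliest collision: t=7/6 between 2 and 3

Answer: 7/6 2 3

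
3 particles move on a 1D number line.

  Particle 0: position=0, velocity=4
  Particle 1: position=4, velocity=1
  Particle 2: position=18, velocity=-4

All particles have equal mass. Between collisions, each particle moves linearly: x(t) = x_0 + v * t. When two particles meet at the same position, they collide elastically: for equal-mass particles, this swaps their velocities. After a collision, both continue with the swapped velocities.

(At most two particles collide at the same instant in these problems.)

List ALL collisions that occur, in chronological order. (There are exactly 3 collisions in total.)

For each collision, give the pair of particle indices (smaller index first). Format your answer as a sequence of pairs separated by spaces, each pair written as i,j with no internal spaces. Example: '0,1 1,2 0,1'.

Collision at t=4/3: particles 0 and 1 swap velocities; positions: p0=16/3 p1=16/3 p2=38/3; velocities now: v0=1 v1=4 v2=-4
Collision at t=9/4: particles 1 and 2 swap velocities; positions: p0=25/4 p1=9 p2=9; velocities now: v0=1 v1=-4 v2=4
Collision at t=14/5: particles 0 and 1 swap velocities; positions: p0=34/5 p1=34/5 p2=56/5; velocities now: v0=-4 v1=1 v2=4

Answer: 0,1 1,2 0,1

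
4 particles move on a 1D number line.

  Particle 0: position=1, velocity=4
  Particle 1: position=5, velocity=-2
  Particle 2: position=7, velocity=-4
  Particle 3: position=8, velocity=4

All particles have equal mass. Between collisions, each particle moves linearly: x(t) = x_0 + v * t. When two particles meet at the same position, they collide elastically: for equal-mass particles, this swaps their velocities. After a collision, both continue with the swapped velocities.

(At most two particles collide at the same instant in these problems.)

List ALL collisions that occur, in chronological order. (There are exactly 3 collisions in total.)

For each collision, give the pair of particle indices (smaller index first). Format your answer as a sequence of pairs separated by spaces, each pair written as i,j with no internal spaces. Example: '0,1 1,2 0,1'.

Collision at t=2/3: particles 0 and 1 swap velocities; positions: p0=11/3 p1=11/3 p2=13/3 p3=32/3; velocities now: v0=-2 v1=4 v2=-4 v3=4
Collision at t=3/4: particles 1 and 2 swap velocities; positions: p0=7/2 p1=4 p2=4 p3=11; velocities now: v0=-2 v1=-4 v2=4 v3=4
Collision at t=1: particles 0 and 1 swap velocities; positions: p0=3 p1=3 p2=5 p3=12; velocities now: v0=-4 v1=-2 v2=4 v3=4

Answer: 0,1 1,2 0,1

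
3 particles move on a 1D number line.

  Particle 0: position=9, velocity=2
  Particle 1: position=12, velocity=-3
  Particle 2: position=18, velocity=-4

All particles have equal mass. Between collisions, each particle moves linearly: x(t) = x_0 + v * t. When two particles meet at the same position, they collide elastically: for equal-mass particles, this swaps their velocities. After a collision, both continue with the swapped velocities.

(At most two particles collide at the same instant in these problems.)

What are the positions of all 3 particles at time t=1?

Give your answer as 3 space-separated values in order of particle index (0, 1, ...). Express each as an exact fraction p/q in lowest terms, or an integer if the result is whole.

Collision at t=3/5: particles 0 and 1 swap velocities; positions: p0=51/5 p1=51/5 p2=78/5; velocities now: v0=-3 v1=2 v2=-4
Advance to t=1 (no further collisions before then); velocities: v0=-3 v1=2 v2=-4; positions = 9 11 14

Answer: 9 11 14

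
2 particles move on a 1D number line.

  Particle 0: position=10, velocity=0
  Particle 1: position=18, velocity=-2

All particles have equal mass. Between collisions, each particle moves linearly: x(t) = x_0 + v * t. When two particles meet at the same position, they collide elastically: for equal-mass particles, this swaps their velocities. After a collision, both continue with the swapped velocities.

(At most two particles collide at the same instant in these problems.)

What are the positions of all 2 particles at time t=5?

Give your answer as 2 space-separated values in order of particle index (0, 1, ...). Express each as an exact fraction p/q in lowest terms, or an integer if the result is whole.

Collision at t=4: particles 0 and 1 swap velocities; positions: p0=10 p1=10; velocities now: v0=-2 v1=0
Advance to t=5 (no further collisions before then); velocities: v0=-2 v1=0; positions = 8 10

Answer: 8 10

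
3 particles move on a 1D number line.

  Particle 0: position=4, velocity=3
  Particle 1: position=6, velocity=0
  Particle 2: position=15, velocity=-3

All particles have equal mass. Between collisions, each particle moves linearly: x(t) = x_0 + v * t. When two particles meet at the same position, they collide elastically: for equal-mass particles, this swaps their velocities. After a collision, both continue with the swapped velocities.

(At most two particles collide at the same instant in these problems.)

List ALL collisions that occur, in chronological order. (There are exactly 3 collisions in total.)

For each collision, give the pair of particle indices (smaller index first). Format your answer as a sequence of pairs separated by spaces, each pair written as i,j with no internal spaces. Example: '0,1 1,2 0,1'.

Answer: 0,1 1,2 0,1

Derivation:
Collision at t=2/3: particles 0 and 1 swap velocities; positions: p0=6 p1=6 p2=13; velocities now: v0=0 v1=3 v2=-3
Collision at t=11/6: particles 1 and 2 swap velocities; positions: p0=6 p1=19/2 p2=19/2; velocities now: v0=0 v1=-3 v2=3
Collision at t=3: particles 0 and 1 swap velocities; positions: p0=6 p1=6 p2=13; velocities now: v0=-3 v1=0 v2=3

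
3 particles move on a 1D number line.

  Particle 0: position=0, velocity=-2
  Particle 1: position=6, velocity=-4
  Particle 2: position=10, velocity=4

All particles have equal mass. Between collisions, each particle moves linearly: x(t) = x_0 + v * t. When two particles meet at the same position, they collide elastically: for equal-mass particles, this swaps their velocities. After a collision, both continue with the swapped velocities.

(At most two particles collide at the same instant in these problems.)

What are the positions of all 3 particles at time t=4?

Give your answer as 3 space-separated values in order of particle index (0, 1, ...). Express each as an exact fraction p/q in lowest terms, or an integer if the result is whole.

Collision at t=3: particles 0 and 1 swap velocities; positions: p0=-6 p1=-6 p2=22; velocities now: v0=-4 v1=-2 v2=4
Advance to t=4 (no further collisions before then); velocities: v0=-4 v1=-2 v2=4; positions = -10 -8 26

Answer: -10 -8 26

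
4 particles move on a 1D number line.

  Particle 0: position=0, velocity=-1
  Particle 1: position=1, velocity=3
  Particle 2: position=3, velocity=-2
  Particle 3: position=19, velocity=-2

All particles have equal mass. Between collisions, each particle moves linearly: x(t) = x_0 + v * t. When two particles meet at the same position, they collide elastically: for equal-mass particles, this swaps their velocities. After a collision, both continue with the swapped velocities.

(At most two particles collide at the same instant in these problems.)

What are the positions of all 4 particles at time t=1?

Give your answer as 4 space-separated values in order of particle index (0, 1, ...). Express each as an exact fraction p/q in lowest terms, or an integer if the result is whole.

Collision at t=2/5: particles 1 and 2 swap velocities; positions: p0=-2/5 p1=11/5 p2=11/5 p3=91/5; velocities now: v0=-1 v1=-2 v2=3 v3=-2
Advance to t=1 (no further collisions before then); velocities: v0=-1 v1=-2 v2=3 v3=-2; positions = -1 1 4 17

Answer: -1 1 4 17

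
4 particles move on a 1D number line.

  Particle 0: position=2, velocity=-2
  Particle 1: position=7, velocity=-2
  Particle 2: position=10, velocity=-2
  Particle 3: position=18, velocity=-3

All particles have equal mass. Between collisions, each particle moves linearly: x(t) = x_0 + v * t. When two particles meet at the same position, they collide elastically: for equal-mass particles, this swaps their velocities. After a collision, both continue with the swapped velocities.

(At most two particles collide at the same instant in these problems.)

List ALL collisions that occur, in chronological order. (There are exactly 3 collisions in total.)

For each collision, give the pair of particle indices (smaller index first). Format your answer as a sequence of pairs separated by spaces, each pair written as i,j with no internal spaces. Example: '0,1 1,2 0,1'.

Answer: 2,3 1,2 0,1

Derivation:
Collision at t=8: particles 2 and 3 swap velocities; positions: p0=-14 p1=-9 p2=-6 p3=-6; velocities now: v0=-2 v1=-2 v2=-3 v3=-2
Collision at t=11: particles 1 and 2 swap velocities; positions: p0=-20 p1=-15 p2=-15 p3=-12; velocities now: v0=-2 v1=-3 v2=-2 v3=-2
Collision at t=16: particles 0 and 1 swap velocities; positions: p0=-30 p1=-30 p2=-25 p3=-22; velocities now: v0=-3 v1=-2 v2=-2 v3=-2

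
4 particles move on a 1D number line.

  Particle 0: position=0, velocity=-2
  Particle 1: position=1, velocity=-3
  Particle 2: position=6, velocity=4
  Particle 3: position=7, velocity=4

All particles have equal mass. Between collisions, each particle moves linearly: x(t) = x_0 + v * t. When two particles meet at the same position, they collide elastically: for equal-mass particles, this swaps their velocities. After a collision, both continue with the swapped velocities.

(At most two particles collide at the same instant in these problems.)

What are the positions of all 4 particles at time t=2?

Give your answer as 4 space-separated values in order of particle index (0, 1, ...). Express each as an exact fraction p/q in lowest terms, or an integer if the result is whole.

Answer: -5 -4 14 15

Derivation:
Collision at t=1: particles 0 and 1 swap velocities; positions: p0=-2 p1=-2 p2=10 p3=11; velocities now: v0=-3 v1=-2 v2=4 v3=4
Advance to t=2 (no further collisions before then); velocities: v0=-3 v1=-2 v2=4 v3=4; positions = -5 -4 14 15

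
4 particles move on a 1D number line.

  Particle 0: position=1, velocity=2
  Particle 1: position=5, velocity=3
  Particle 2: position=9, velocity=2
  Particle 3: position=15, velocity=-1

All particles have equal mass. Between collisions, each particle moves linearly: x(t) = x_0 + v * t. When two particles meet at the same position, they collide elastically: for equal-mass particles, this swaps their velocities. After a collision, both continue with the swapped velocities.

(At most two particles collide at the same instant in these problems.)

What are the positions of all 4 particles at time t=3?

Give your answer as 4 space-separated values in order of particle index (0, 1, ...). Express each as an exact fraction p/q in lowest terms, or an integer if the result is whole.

Collision at t=2: particles 2 and 3 swap velocities; positions: p0=5 p1=11 p2=13 p3=13; velocities now: v0=2 v1=3 v2=-1 v3=2
Collision at t=5/2: particles 1 and 2 swap velocities; positions: p0=6 p1=25/2 p2=25/2 p3=14; velocities now: v0=2 v1=-1 v2=3 v3=2
Advance to t=3 (no further collisions before then); velocities: v0=2 v1=-1 v2=3 v3=2; positions = 7 12 14 15

Answer: 7 12 14 15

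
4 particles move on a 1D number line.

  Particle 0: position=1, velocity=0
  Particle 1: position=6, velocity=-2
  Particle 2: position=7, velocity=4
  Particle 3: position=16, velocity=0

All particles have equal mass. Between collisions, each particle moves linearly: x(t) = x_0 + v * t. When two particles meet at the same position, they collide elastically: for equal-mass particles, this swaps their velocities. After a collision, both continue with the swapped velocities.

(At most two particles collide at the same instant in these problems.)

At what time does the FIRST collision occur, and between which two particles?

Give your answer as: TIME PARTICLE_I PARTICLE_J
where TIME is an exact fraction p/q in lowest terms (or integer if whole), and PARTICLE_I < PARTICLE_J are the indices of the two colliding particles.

Answer: 9/4 2 3

Derivation:
Pair (0,1): pos 1,6 vel 0,-2 -> gap=5, closing at 2/unit, collide at t=5/2
Pair (1,2): pos 6,7 vel -2,4 -> not approaching (rel speed -6 <= 0)
Pair (2,3): pos 7,16 vel 4,0 -> gap=9, closing at 4/unit, collide at t=9/4
Earliest collision: t=9/4 between 2 and 3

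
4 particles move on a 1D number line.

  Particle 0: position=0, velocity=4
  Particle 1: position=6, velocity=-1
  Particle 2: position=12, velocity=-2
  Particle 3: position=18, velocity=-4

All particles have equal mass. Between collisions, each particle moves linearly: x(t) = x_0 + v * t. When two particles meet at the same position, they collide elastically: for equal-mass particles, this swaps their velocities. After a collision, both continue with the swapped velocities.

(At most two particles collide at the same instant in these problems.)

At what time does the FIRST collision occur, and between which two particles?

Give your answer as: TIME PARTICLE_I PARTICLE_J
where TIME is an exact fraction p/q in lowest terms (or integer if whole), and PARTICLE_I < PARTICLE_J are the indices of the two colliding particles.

Answer: 6/5 0 1

Derivation:
Pair (0,1): pos 0,6 vel 4,-1 -> gap=6, closing at 5/unit, collide at t=6/5
Pair (1,2): pos 6,12 vel -1,-2 -> gap=6, closing at 1/unit, collide at t=6
Pair (2,3): pos 12,18 vel -2,-4 -> gap=6, closing at 2/unit, collide at t=3
Earliest collision: t=6/5 between 0 and 1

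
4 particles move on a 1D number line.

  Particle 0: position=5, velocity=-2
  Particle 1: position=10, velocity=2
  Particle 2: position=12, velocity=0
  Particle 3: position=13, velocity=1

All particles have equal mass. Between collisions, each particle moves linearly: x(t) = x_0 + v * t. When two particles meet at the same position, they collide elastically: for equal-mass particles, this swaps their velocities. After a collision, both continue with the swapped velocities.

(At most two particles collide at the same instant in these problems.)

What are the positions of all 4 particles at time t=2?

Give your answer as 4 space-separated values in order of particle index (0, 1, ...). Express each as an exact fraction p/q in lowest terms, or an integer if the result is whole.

Answer: 1 12 14 15

Derivation:
Collision at t=1: particles 1 and 2 swap velocities; positions: p0=3 p1=12 p2=12 p3=14; velocities now: v0=-2 v1=0 v2=2 v3=1
Advance to t=2 (no further collisions before then); velocities: v0=-2 v1=0 v2=2 v3=1; positions = 1 12 14 15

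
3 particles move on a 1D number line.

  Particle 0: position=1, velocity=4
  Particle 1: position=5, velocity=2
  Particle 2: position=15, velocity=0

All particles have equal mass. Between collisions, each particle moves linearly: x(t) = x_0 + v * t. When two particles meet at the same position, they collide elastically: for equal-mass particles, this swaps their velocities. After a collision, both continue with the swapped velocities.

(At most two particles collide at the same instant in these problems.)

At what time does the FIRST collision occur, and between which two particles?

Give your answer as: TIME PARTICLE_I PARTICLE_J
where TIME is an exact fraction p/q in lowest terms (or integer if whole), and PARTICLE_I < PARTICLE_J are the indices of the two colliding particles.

Answer: 2 0 1

Derivation:
Pair (0,1): pos 1,5 vel 4,2 -> gap=4, closing at 2/unit, collide at t=2
Pair (1,2): pos 5,15 vel 2,0 -> gap=10, closing at 2/unit, collide at t=5
Earliest collision: t=2 between 0 and 1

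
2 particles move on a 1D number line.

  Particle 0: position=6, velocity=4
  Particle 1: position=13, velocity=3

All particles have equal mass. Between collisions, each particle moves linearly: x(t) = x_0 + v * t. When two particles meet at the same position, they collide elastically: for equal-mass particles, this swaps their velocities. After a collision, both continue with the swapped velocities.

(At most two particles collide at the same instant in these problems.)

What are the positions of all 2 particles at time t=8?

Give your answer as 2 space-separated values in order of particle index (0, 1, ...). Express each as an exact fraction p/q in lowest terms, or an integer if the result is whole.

Answer: 37 38

Derivation:
Collision at t=7: particles 0 and 1 swap velocities; positions: p0=34 p1=34; velocities now: v0=3 v1=4
Advance to t=8 (no further collisions before then); velocities: v0=3 v1=4; positions = 37 38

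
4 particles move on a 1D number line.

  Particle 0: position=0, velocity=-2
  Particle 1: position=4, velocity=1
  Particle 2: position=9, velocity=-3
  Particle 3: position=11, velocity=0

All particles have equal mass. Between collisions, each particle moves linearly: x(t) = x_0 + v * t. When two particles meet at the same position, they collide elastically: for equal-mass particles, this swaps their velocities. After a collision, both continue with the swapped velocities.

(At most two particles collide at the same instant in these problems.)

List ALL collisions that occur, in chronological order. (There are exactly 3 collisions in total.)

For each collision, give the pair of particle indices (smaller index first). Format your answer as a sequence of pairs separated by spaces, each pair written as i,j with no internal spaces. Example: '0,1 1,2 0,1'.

Collision at t=5/4: particles 1 and 2 swap velocities; positions: p0=-5/2 p1=21/4 p2=21/4 p3=11; velocities now: v0=-2 v1=-3 v2=1 v3=0
Collision at t=7: particles 2 and 3 swap velocities; positions: p0=-14 p1=-12 p2=11 p3=11; velocities now: v0=-2 v1=-3 v2=0 v3=1
Collision at t=9: particles 0 and 1 swap velocities; positions: p0=-18 p1=-18 p2=11 p3=13; velocities now: v0=-3 v1=-2 v2=0 v3=1

Answer: 1,2 2,3 0,1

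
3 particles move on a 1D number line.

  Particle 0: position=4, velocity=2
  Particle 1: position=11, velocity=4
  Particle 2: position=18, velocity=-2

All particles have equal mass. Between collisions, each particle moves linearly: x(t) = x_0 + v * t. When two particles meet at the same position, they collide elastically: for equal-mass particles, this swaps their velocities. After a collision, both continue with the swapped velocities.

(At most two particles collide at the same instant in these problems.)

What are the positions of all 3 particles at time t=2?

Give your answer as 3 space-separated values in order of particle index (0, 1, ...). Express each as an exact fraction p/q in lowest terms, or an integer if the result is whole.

Collision at t=7/6: particles 1 and 2 swap velocities; positions: p0=19/3 p1=47/3 p2=47/3; velocities now: v0=2 v1=-2 v2=4
Advance to t=2 (no further collisions before then); velocities: v0=2 v1=-2 v2=4; positions = 8 14 19

Answer: 8 14 19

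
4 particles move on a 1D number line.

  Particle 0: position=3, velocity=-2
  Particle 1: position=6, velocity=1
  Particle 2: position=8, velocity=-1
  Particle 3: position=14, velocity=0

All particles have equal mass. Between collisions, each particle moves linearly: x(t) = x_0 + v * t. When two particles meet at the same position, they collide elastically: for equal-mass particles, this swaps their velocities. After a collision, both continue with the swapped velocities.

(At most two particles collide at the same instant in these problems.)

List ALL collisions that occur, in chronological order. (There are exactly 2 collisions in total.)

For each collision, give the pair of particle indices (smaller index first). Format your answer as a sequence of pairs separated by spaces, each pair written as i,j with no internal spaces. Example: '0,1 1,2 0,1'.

Answer: 1,2 2,3

Derivation:
Collision at t=1: particles 1 and 2 swap velocities; positions: p0=1 p1=7 p2=7 p3=14; velocities now: v0=-2 v1=-1 v2=1 v3=0
Collision at t=8: particles 2 and 3 swap velocities; positions: p0=-13 p1=0 p2=14 p3=14; velocities now: v0=-2 v1=-1 v2=0 v3=1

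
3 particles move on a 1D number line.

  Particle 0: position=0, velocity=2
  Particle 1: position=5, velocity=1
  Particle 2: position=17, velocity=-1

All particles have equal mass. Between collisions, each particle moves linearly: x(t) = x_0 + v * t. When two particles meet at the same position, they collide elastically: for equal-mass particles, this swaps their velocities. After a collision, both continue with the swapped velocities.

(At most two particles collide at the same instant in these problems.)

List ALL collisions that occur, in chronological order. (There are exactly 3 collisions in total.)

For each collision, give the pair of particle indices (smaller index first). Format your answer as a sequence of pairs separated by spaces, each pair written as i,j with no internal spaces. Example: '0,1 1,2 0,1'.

Collision at t=5: particles 0 and 1 swap velocities; positions: p0=10 p1=10 p2=12; velocities now: v0=1 v1=2 v2=-1
Collision at t=17/3: particles 1 and 2 swap velocities; positions: p0=32/3 p1=34/3 p2=34/3; velocities now: v0=1 v1=-1 v2=2
Collision at t=6: particles 0 and 1 swap velocities; positions: p0=11 p1=11 p2=12; velocities now: v0=-1 v1=1 v2=2

Answer: 0,1 1,2 0,1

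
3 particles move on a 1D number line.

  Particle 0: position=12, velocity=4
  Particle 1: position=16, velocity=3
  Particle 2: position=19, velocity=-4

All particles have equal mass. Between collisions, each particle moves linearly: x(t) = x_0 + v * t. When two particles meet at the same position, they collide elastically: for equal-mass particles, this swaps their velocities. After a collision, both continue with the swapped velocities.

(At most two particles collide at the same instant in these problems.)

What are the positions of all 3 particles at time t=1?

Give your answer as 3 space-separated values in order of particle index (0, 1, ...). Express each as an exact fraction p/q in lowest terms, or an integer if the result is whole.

Answer: 15 16 19

Derivation:
Collision at t=3/7: particles 1 and 2 swap velocities; positions: p0=96/7 p1=121/7 p2=121/7; velocities now: v0=4 v1=-4 v2=3
Collision at t=7/8: particles 0 and 1 swap velocities; positions: p0=31/2 p1=31/2 p2=149/8; velocities now: v0=-4 v1=4 v2=3
Advance to t=1 (no further collisions before then); velocities: v0=-4 v1=4 v2=3; positions = 15 16 19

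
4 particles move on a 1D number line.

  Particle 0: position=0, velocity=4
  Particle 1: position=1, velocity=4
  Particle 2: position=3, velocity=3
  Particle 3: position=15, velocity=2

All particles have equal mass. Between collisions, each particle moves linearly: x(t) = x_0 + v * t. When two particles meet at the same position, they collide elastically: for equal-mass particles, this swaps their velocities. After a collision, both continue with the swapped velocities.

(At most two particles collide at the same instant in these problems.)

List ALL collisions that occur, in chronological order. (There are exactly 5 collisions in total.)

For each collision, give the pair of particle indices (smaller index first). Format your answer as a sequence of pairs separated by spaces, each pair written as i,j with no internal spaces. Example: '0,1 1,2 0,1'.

Collision at t=2: particles 1 and 2 swap velocities; positions: p0=8 p1=9 p2=9 p3=19; velocities now: v0=4 v1=3 v2=4 v3=2
Collision at t=3: particles 0 and 1 swap velocities; positions: p0=12 p1=12 p2=13 p3=21; velocities now: v0=3 v1=4 v2=4 v3=2
Collision at t=7: particles 2 and 3 swap velocities; positions: p0=24 p1=28 p2=29 p3=29; velocities now: v0=3 v1=4 v2=2 v3=4
Collision at t=15/2: particles 1 and 2 swap velocities; positions: p0=51/2 p1=30 p2=30 p3=31; velocities now: v0=3 v1=2 v2=4 v3=4
Collision at t=12: particles 0 and 1 swap velocities; positions: p0=39 p1=39 p2=48 p3=49; velocities now: v0=2 v1=3 v2=4 v3=4

Answer: 1,2 0,1 2,3 1,2 0,1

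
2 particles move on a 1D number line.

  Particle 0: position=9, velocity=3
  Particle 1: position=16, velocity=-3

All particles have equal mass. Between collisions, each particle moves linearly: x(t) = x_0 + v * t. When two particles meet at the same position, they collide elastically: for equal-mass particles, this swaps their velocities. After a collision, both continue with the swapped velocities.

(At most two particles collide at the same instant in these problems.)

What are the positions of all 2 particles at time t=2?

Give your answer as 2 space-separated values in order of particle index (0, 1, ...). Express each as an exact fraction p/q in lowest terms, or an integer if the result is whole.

Collision at t=7/6: particles 0 and 1 swap velocities; positions: p0=25/2 p1=25/2; velocities now: v0=-3 v1=3
Advance to t=2 (no further collisions before then); velocities: v0=-3 v1=3; positions = 10 15

Answer: 10 15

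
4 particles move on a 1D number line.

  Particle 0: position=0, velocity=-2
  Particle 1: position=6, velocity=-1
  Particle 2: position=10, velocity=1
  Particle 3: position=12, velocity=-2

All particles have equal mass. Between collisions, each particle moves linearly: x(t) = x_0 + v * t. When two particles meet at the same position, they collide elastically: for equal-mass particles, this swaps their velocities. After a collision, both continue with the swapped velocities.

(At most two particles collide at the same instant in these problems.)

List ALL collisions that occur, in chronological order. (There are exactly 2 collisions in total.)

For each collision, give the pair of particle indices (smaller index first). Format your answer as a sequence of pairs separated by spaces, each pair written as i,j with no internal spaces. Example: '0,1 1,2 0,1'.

Collision at t=2/3: particles 2 and 3 swap velocities; positions: p0=-4/3 p1=16/3 p2=32/3 p3=32/3; velocities now: v0=-2 v1=-1 v2=-2 v3=1
Collision at t=6: particles 1 and 2 swap velocities; positions: p0=-12 p1=0 p2=0 p3=16; velocities now: v0=-2 v1=-2 v2=-1 v3=1

Answer: 2,3 1,2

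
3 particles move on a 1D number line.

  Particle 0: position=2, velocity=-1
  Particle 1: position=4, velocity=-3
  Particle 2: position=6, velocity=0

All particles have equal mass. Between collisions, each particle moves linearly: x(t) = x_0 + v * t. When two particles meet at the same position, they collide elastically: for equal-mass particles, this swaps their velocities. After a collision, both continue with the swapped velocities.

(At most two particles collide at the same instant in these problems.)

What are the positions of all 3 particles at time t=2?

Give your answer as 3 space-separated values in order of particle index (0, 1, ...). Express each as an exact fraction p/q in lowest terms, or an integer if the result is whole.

Collision at t=1: particles 0 and 1 swap velocities; positions: p0=1 p1=1 p2=6; velocities now: v0=-3 v1=-1 v2=0
Advance to t=2 (no further collisions before then); velocities: v0=-3 v1=-1 v2=0; positions = -2 0 6

Answer: -2 0 6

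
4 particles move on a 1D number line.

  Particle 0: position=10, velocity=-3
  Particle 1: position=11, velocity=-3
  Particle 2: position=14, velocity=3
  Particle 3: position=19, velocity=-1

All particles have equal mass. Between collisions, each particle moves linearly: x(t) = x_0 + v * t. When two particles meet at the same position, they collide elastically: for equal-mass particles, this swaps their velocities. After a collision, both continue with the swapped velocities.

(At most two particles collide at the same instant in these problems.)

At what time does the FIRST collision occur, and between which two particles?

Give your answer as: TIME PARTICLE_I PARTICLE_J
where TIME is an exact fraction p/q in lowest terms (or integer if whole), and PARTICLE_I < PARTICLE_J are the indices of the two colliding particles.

Answer: 5/4 2 3

Derivation:
Pair (0,1): pos 10,11 vel -3,-3 -> not approaching (rel speed 0 <= 0)
Pair (1,2): pos 11,14 vel -3,3 -> not approaching (rel speed -6 <= 0)
Pair (2,3): pos 14,19 vel 3,-1 -> gap=5, closing at 4/unit, collide at t=5/4
Earliest collision: t=5/4 between 2 and 3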